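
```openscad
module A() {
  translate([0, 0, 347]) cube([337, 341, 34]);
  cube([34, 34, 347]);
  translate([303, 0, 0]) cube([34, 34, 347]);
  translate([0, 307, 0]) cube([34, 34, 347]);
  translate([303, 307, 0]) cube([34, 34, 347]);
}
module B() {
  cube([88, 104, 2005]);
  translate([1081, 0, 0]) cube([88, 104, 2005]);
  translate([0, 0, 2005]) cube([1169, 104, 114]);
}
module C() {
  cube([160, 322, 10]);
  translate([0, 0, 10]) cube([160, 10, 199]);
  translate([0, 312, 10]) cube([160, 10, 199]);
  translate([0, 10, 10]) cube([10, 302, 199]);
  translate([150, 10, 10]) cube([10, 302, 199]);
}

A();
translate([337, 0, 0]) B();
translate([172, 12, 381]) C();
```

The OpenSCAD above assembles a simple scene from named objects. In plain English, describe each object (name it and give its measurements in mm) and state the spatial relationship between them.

A is a four-legged stool. The seat is 337×341 mm, 34 mm thick, top at z = 381 mm. It stands on four square legs, each 34×34 mm in cross-section, from z = 0 to the seat underside, each flush with a corner of the seat.

B is a rectangular door frame: two vertical jambs of 88×104 mm section, 2005 mm tall, with a clear opening 993 mm wide between their inner faces. A header 114 mm tall and 104 mm deep lies on top of the jambs and spans the full outside width.

C is an open-topped rectangular box: outside dimensions 160×322×209 mm, with a uniform wall and base thickness of 10 mm. The base is a full 160×322 slab on the floor; four walls sit on top of the base. The front and back walls (the −y and +y sides) span the full width; the two side walls fit between them.

The door frame is against the stool's +x side, with their −y faces flush. The open box is on top of the stool.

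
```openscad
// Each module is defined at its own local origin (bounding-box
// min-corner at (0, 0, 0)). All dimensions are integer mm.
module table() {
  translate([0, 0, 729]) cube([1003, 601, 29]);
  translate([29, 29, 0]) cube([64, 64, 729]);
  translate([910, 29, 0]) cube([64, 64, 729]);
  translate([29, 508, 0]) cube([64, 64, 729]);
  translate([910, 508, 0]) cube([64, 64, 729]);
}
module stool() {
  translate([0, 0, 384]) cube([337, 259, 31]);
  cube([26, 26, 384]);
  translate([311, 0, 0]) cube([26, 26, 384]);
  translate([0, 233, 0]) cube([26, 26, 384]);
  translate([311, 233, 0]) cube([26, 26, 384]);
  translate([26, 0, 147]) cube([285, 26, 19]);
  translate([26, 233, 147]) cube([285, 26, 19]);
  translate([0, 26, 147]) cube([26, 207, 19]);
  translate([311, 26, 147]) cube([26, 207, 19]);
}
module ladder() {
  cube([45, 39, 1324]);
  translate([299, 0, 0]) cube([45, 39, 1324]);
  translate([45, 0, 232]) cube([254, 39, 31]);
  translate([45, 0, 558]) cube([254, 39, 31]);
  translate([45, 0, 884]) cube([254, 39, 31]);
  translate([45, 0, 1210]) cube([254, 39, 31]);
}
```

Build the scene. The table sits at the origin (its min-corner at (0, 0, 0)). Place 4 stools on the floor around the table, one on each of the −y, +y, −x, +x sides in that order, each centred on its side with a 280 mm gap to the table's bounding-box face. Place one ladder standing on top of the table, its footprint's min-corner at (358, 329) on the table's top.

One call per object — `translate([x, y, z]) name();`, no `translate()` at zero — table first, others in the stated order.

table();
translate([333, -539, 0]) stool();
translate([333, 881, 0]) stool();
translate([-617, 171, 0]) stool();
translate([1283, 171, 0]) stool();
translate([358, 329, 758]) ladder();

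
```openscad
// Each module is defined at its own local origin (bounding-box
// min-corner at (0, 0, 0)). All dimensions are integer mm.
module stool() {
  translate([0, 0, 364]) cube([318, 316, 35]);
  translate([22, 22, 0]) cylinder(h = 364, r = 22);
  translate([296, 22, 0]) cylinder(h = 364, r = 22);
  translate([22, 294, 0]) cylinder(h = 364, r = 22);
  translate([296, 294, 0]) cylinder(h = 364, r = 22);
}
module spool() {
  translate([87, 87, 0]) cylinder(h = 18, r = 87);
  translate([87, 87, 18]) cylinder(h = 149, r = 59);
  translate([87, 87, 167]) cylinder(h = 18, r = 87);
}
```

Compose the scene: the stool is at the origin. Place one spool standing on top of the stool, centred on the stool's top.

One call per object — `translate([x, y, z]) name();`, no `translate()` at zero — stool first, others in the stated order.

stool();
translate([72, 71, 399]) spool();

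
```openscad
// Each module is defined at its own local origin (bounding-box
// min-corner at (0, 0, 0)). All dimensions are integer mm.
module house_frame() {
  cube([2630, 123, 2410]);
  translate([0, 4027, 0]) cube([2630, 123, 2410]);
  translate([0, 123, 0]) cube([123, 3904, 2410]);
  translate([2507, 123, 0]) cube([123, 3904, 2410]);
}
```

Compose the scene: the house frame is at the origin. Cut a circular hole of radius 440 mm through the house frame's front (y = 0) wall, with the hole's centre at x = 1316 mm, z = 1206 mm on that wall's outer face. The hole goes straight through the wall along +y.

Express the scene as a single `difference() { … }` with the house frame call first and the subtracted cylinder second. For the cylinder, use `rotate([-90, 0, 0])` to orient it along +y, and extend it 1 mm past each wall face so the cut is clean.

difference() {
  house_frame();
  translate([1316, -1, 1206]) rotate([-90, 0, 0]) cylinder(h = 125, r = 440);
}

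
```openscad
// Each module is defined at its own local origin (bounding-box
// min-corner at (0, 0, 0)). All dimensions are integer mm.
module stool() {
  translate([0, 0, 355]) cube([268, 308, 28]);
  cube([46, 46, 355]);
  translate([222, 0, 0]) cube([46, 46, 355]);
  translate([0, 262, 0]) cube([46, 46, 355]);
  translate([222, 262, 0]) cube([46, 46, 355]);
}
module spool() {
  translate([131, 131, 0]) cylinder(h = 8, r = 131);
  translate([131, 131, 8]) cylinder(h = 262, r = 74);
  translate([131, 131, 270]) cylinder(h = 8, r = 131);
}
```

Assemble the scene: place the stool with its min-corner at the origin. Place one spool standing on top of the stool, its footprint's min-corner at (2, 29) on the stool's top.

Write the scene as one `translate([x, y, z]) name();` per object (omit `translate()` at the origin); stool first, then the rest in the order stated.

stool();
translate([2, 29, 383]) spool();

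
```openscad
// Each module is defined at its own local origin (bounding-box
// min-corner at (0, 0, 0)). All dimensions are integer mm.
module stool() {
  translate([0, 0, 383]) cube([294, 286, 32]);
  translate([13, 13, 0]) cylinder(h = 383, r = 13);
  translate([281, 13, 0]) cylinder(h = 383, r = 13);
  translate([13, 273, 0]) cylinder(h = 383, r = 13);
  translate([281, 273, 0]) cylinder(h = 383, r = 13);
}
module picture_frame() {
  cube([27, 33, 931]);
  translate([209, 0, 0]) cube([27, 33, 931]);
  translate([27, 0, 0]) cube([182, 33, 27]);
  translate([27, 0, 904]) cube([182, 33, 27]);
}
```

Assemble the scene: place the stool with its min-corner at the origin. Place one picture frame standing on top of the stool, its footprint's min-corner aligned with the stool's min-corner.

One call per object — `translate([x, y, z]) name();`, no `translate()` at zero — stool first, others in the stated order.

stool();
translate([0, 0, 415]) picture_frame();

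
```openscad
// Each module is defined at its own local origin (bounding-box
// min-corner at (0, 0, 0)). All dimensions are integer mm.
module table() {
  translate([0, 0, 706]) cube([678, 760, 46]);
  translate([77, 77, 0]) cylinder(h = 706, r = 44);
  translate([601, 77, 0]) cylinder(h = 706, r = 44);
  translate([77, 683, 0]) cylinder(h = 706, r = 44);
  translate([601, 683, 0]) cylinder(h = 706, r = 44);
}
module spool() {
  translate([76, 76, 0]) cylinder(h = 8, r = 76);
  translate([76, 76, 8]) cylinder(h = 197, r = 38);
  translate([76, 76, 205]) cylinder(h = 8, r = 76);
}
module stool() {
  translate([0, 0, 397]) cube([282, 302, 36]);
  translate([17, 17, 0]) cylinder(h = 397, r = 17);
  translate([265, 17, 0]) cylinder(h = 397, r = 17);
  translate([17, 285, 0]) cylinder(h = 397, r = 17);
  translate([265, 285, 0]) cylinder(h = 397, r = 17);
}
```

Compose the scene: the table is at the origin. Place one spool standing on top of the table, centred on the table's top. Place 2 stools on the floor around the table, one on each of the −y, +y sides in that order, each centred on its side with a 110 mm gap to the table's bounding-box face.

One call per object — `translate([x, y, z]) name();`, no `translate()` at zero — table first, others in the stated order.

table();
translate([263, 304, 752]) spool();
translate([198, -412, 0]) stool();
translate([198, 870, 0]) stool();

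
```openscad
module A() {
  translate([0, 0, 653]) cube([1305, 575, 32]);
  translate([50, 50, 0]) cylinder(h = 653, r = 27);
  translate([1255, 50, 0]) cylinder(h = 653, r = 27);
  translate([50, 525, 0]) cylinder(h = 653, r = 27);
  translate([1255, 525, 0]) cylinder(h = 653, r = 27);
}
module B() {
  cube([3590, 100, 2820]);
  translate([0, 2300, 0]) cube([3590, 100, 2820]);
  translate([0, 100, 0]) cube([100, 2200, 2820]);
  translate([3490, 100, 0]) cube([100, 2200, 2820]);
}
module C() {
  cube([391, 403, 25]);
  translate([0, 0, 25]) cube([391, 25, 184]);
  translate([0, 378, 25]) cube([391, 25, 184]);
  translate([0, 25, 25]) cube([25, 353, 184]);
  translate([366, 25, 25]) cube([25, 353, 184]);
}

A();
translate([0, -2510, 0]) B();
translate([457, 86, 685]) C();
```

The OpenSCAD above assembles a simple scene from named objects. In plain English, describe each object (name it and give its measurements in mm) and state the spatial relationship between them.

A is a table with a 1305×575 mm rectangular top, 32 mm thick, top surface at z = 685 mm, supported by four round legs of 54 mm diameter, each leg's bounding box inset 23 mm from the nearest pair of top edges, running from the floor.

B is a box-shaped house frame (walls only): outside footprint 3590×2400 mm, wall height 2820 mm, wall thickness 100 mm. The two y-facing walls run the full x-width; the two x-facing walls fit between the inner faces of the y-facing walls.

C is an open storage box with external size 391×403×209 mm and wall thickness 25 mm (the base is also 25 mm thick). The base covers the whole footprint; the four walls stand on the base, with the y-facing walls full-width and the x-facing walls fitting between their inner faces.

The house frame is on the floor beside the table on its −y side. The open box is on top of the table, centred.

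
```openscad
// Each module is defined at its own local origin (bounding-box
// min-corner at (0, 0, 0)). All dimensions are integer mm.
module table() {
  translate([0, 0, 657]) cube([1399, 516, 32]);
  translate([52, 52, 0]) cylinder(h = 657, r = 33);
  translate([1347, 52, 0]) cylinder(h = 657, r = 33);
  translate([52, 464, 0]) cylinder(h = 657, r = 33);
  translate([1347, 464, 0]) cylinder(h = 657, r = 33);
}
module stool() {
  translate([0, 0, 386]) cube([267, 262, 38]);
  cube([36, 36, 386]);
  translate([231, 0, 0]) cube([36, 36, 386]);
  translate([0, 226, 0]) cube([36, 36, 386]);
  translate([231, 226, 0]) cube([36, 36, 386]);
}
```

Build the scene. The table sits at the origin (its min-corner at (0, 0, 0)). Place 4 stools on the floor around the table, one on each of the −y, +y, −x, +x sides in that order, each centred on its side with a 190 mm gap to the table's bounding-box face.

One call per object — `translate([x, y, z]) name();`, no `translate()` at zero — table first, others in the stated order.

table();
translate([566, -452, 0]) stool();
translate([566, 706, 0]) stool();
translate([-457, 127, 0]) stool();
translate([1589, 127, 0]) stool();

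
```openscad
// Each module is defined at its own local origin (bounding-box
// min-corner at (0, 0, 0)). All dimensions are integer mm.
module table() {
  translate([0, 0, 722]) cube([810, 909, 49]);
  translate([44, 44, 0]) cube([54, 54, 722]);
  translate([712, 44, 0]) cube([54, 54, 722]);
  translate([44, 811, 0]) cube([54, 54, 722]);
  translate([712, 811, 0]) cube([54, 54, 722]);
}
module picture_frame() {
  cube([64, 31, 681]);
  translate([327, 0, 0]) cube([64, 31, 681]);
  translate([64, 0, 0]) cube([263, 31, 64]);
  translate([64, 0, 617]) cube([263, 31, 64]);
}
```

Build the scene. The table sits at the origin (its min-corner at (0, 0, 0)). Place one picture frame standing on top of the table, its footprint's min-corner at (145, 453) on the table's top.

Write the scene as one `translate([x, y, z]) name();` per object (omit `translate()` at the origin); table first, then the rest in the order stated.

table();
translate([145, 453, 771]) picture_frame();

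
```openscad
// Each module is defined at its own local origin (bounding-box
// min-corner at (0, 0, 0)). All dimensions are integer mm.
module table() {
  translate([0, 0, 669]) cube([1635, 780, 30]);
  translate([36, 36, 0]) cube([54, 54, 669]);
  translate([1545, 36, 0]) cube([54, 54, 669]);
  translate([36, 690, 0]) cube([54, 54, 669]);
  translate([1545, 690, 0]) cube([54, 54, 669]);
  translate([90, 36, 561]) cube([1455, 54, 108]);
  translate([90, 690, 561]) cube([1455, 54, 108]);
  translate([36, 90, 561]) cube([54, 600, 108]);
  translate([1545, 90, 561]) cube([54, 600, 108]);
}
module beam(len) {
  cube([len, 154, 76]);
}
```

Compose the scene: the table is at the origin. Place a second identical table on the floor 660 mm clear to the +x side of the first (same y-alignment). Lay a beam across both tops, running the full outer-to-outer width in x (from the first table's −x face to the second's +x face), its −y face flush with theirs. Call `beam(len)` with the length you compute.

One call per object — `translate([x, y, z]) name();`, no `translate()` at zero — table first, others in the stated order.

table();
translate([2295, 0, 0]) table();
translate([0, 0, 699]) beam(3930);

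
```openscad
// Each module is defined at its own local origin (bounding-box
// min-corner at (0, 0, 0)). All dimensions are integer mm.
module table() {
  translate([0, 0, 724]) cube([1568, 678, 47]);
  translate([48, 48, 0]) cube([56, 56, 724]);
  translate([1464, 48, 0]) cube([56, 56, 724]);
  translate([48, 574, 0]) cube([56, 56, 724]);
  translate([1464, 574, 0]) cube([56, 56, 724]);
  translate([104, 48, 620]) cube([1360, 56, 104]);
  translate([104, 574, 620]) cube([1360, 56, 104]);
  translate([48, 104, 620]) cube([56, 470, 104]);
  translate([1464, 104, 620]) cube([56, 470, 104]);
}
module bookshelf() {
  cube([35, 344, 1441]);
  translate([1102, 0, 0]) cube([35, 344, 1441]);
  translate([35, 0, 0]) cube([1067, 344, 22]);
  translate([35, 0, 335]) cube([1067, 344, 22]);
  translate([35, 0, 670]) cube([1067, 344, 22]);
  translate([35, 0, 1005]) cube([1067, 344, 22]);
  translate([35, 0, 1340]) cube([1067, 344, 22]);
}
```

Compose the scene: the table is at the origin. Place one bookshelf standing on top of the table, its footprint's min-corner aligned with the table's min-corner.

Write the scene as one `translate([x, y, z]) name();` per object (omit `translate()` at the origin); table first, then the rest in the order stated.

table();
translate([0, 0, 771]) bookshelf();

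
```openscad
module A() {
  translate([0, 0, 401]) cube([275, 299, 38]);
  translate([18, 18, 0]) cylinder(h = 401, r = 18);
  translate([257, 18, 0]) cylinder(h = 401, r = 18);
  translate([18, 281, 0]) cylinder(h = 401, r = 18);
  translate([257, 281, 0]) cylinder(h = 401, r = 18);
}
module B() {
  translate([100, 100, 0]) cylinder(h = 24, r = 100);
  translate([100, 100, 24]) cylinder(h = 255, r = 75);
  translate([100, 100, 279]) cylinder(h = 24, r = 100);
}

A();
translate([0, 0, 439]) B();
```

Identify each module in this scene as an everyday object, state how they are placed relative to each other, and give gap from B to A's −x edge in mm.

The spool's min-x is at 0; the stool's min-x is 0; gap = 0 mm.

A is a stool. B is a spool. The spool is on top of the stool. The gap from the spool to the stool's −x edge is 0 mm.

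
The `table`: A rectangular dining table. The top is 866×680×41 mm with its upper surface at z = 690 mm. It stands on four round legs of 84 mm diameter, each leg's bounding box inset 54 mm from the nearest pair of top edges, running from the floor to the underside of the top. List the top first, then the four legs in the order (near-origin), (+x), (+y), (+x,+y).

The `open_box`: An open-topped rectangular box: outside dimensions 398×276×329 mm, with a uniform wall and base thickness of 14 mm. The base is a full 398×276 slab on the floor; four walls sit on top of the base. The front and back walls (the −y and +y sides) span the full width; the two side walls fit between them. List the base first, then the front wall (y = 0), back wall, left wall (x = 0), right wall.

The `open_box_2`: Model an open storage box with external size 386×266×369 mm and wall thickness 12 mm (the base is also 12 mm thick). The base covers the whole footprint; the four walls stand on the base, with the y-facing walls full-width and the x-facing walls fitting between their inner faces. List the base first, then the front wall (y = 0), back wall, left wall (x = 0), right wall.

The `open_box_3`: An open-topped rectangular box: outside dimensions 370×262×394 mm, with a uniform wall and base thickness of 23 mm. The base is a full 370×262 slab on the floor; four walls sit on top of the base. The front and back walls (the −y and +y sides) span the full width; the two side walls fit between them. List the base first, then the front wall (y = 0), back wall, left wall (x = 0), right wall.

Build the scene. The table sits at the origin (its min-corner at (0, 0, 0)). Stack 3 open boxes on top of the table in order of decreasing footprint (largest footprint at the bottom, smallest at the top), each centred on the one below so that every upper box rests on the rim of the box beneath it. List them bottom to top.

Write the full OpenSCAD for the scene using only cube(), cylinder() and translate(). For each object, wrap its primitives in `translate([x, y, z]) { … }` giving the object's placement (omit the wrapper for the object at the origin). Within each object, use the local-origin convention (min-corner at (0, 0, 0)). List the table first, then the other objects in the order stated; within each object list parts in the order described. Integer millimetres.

translate([0, 0, 649]) cube([866, 680, 41]);
translate([96, 96, 0]) cylinder(h = 649, r = 42);
translate([770, 96, 0]) cylinder(h = 649, r = 42);
translate([96, 584, 0]) cylinder(h = 649, r = 42);
translate([770, 584, 0]) cylinder(h = 649, r = 42);
translate([234, 202, 690]) {
  cube([398, 276, 14]);
  translate([0, 0, 14]) cube([398, 14, 315]);
  translate([0, 262, 14]) cube([398, 14, 315]);
  translate([0, 14, 14]) cube([14, 248, 315]);
  translate([384, 14, 14]) cube([14, 248, 315]);
}
translate([240, 207, 1019]) {
  cube([386, 266, 12]);
  translate([0, 0, 12]) cube([386, 12, 357]);
  translate([0, 254, 12]) cube([386, 12, 357]);
  translate([0, 12, 12]) cube([12, 242, 357]);
  translate([374, 12, 12]) cube([12, 242, 357]);
}
translate([248, 209, 1388]) {
  cube([370, 262, 23]);
  translate([0, 0, 23]) cube([370, 23, 371]);
  translate([0, 239, 23]) cube([370, 23, 371]);
  translate([0, 23, 23]) cube([23, 216, 371]);
  translate([347, 23, 23]) cube([23, 216, 371]);
}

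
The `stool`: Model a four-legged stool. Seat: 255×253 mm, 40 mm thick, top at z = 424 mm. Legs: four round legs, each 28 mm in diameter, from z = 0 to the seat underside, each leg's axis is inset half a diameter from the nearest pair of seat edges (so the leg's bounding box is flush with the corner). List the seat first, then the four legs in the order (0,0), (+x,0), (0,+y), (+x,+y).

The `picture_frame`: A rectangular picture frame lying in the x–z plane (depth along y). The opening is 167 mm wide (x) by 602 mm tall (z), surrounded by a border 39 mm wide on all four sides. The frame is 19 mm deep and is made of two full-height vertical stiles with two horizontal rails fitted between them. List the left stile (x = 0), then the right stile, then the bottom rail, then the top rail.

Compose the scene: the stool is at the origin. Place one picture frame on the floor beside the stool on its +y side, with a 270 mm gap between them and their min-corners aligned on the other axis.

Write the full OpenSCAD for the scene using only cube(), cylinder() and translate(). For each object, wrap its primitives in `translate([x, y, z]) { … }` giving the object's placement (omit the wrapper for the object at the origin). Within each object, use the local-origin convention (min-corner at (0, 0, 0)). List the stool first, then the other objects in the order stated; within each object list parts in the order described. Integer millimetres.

translate([0, 0, 384]) cube([255, 253, 40]);
translate([14, 14, 0]) cylinder(h = 384, r = 14);
translate([241, 14, 0]) cylinder(h = 384, r = 14);
translate([14, 239, 0]) cylinder(h = 384, r = 14);
translate([241, 239, 0]) cylinder(h = 384, r = 14);
translate([0, 523, 0]) {
  cube([39, 19, 680]);
  translate([206, 0, 0]) cube([39, 19, 680]);
  translate([39, 0, 0]) cube([167, 19, 39]);
  translate([39, 0, 641]) cube([167, 19, 39]);
}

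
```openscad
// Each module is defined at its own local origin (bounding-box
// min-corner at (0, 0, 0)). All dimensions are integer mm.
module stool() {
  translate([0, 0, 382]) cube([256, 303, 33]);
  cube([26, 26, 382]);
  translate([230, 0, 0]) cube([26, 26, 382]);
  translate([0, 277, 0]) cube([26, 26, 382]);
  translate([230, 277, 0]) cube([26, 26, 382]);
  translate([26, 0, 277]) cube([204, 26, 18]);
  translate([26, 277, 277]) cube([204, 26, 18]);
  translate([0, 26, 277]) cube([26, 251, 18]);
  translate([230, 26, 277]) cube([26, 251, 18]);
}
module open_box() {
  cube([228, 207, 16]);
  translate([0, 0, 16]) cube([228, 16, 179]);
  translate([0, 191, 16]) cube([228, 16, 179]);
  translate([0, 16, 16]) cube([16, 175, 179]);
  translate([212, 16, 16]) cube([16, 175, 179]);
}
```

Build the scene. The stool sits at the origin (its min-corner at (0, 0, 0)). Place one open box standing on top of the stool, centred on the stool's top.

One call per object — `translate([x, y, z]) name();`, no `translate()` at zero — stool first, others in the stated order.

stool();
translate([14, 48, 415]) open_box();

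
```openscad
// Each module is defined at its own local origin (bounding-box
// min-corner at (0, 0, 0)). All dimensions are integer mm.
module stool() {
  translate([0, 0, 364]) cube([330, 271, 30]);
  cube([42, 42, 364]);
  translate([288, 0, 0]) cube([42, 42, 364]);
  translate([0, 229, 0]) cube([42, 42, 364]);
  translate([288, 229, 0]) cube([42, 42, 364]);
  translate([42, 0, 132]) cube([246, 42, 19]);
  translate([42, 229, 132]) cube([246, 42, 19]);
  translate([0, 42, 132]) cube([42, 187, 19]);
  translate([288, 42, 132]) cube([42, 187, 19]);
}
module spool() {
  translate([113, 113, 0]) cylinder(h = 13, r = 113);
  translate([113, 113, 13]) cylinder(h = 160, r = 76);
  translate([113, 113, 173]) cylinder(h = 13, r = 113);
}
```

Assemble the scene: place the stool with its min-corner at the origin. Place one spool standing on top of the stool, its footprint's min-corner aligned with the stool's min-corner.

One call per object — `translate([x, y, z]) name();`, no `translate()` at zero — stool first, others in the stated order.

stool();
translate([0, 0, 394]) spool();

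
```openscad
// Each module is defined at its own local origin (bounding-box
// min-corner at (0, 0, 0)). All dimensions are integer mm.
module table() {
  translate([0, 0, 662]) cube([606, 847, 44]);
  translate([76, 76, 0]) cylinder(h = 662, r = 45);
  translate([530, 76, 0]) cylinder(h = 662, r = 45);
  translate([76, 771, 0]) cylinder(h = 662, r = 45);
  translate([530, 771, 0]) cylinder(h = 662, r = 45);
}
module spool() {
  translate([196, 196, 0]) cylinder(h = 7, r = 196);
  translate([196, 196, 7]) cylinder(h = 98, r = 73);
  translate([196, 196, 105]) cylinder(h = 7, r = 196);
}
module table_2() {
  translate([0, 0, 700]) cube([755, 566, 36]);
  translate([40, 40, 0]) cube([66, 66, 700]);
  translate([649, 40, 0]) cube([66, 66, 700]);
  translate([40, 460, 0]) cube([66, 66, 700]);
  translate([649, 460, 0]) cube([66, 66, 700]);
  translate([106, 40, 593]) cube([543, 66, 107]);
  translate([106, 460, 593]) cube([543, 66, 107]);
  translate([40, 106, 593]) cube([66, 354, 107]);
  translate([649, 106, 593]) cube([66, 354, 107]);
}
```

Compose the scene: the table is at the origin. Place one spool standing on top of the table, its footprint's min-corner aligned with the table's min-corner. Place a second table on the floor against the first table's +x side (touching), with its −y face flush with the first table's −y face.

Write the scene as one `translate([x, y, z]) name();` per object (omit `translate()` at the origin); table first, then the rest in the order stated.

table();
translate([0, 0, 706]) spool();
translate([606, 0, 0]) table_2();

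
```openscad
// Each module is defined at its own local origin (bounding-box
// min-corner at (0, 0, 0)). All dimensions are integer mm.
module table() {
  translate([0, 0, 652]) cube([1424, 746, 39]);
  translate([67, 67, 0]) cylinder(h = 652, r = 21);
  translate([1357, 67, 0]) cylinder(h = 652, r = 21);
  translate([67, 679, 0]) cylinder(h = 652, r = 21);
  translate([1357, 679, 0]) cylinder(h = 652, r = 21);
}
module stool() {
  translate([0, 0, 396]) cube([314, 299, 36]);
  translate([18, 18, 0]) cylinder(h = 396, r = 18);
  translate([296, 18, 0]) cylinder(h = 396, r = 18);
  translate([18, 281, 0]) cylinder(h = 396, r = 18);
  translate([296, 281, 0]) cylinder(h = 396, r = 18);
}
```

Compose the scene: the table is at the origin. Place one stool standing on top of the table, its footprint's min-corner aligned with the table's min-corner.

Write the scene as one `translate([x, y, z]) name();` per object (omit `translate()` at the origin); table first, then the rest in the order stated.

table();
translate([0, 0, 691]) stool();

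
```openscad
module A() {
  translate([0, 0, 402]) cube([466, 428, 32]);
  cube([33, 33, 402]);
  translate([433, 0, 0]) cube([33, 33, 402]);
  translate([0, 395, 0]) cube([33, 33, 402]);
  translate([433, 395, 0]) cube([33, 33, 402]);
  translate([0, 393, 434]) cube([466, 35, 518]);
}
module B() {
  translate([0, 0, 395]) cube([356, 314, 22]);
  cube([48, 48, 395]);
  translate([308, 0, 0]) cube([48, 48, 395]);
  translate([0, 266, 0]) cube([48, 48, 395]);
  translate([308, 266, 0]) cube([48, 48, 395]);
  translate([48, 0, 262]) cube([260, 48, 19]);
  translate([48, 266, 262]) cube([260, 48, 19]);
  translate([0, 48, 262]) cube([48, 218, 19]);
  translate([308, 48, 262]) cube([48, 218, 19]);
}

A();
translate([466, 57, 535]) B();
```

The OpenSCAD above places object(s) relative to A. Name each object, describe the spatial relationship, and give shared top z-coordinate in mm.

A is a chair. B is a stool. The stool is beside the chair with their tops flush at z = 952. The shared top z-coordinate is 952 mm.

Both tops at z = 952 mm.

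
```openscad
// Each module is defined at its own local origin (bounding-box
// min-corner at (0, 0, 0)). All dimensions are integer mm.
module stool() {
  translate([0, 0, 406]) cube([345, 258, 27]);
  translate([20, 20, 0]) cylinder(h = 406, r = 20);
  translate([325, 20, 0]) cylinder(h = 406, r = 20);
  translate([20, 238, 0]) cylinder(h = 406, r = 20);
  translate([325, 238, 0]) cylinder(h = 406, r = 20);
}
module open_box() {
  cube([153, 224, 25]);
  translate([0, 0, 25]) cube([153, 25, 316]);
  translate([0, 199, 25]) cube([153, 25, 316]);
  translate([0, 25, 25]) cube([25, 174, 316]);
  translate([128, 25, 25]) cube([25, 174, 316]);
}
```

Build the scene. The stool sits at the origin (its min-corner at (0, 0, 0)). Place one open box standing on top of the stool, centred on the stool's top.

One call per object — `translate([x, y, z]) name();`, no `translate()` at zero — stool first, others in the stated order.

stool();
translate([96, 17, 433]) open_box();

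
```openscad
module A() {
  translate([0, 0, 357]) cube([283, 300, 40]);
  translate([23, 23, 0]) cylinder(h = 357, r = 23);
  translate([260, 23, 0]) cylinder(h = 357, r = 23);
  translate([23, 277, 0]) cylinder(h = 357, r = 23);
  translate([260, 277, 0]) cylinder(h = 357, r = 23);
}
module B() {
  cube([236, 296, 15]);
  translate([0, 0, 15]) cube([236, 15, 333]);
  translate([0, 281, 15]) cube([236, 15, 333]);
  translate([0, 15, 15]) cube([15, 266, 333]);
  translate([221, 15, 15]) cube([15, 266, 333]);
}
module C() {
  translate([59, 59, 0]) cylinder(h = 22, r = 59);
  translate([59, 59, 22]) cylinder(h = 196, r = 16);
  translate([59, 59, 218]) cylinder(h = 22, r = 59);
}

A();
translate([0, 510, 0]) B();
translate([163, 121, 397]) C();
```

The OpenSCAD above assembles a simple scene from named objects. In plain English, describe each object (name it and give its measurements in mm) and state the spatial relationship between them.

A is a four-legged stool. The seat is a 283×300×40 mm slab whose top surface is at z = 397 mm; four round legs, each 46 mm in diameter, run from the floor (z = 0) to the underside of the seat, each leg's axis is inset half a diameter from the nearest pair of seat edges (so the leg's bounding box is flush with the corner).

B is an open storage box with external size 236×296×348 mm and wall thickness 15 mm (the base is also 15 mm thick). The base covers the whole footprint; the four walls stand on the base, with the y-facing walls full-width and the x-facing walls fitting between their inner faces.

C is a spool: two coaxial disc flanges of radius 59 mm and thickness 22 mm, joined by a core cylinder of radius 16 mm and height 196 mm. The lower flange rests on z = 0 and the three cylinders share a vertical axis.

The open box is on the floor beside the stool on its +y side. The spool is on top of the stool.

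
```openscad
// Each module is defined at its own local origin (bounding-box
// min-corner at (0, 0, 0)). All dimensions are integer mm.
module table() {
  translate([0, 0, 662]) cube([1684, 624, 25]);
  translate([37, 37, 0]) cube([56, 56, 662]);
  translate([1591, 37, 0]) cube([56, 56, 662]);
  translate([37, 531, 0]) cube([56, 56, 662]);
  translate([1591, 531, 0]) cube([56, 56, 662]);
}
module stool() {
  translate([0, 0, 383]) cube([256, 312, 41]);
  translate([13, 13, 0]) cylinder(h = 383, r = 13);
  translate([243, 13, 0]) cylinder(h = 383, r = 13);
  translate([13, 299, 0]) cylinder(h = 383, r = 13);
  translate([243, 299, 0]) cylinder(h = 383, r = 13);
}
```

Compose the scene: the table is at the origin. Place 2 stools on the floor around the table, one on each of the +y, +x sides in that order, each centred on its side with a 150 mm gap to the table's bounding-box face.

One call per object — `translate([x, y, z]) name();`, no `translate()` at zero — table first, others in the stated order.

table();
translate([714, 774, 0]) stool();
translate([1834, 156, 0]) stool();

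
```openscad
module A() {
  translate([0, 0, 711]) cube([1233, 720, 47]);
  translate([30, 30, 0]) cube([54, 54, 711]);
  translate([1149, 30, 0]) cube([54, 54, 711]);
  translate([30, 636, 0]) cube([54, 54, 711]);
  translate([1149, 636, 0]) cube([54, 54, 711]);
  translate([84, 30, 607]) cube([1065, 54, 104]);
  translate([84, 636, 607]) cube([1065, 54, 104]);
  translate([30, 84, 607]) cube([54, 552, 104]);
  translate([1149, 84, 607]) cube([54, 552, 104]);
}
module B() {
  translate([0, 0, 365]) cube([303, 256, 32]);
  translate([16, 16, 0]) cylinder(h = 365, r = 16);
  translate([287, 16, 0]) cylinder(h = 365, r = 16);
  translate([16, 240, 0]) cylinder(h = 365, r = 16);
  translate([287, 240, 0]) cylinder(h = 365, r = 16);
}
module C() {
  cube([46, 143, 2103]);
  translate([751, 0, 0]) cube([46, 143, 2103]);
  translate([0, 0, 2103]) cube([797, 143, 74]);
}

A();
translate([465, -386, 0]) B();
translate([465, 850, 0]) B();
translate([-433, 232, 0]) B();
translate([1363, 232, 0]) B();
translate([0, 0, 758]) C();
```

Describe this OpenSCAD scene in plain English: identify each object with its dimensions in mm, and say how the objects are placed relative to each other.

A is a table with a 1233×720 mm rectangular top, 47 mm thick, top surface at z = 758 mm, supported by four 54×54 mm square legs, each inset 30 mm from the nearest pair of top edges, running from the floor. Four apron rails, 54 mm thick and 104 mm tall, run between adjacent legs with their top edges flush with the underside of the top and their outer faces flush with the legs' outer faces.

B is a four-legged stool. The seat is a 303×256×32 mm slab whose top surface is at z = 397 mm; four round legs, each 32 mm in diameter, run from the floor (z = 0) to the underside of the seat, each leg's axis is inset half a diameter from the nearest pair of seat edges (so the leg's bounding box is flush with the corner).

C is a door frame. The clear opening is 705 mm wide and 2103 mm high. Two 46 mm wide jambs, 143 mm deep, stand either side of the opening from the floor to the top of the opening. A 74 mm thick head sits across the top of both jambs, spanning the full outside width of the frame.

Four stools sit around the table at the −y, +y, −x, +x sides. The door frame is on top of the table.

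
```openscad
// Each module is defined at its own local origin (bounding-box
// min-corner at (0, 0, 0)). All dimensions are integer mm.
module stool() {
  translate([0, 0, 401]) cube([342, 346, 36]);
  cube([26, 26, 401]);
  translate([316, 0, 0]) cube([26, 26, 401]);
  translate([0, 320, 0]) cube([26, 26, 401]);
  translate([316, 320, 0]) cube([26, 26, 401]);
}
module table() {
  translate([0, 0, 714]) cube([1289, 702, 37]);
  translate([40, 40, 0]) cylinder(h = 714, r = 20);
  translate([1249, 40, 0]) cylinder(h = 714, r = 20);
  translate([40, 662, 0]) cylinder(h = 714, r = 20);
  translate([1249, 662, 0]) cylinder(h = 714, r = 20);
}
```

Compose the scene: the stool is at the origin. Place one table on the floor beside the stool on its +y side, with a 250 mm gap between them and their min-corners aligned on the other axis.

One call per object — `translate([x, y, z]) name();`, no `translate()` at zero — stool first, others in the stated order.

stool();
translate([0, 596, 0]) table();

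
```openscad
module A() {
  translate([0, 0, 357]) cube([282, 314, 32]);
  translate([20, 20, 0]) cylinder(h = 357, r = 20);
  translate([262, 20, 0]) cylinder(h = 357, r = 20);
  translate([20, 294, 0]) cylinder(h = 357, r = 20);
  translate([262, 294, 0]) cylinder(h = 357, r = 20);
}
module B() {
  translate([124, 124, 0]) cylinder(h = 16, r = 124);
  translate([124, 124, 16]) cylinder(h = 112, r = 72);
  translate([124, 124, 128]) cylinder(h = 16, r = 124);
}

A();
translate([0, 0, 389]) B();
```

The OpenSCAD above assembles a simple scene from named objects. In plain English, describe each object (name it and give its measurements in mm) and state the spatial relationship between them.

A is a simple wooden stool: a rectangular seat 282 mm (x) by 314 mm (y), 32 mm thick, top face at z = 389 mm, on four round legs, each 40 mm in diameter. The legs rest on z = 0, each leg's axis is inset half a diameter from the nearest pair of seat edges (so the leg's bounding box is flush with the corner).

B is a spool: two coaxial disc flanges of radius 124 mm and thickness 16 mm, joined by a core cylinder of radius 72 mm and height 112 mm. The lower flange rests on z = 0 and the three cylinders share a vertical axis.

The spool is on top of the stool.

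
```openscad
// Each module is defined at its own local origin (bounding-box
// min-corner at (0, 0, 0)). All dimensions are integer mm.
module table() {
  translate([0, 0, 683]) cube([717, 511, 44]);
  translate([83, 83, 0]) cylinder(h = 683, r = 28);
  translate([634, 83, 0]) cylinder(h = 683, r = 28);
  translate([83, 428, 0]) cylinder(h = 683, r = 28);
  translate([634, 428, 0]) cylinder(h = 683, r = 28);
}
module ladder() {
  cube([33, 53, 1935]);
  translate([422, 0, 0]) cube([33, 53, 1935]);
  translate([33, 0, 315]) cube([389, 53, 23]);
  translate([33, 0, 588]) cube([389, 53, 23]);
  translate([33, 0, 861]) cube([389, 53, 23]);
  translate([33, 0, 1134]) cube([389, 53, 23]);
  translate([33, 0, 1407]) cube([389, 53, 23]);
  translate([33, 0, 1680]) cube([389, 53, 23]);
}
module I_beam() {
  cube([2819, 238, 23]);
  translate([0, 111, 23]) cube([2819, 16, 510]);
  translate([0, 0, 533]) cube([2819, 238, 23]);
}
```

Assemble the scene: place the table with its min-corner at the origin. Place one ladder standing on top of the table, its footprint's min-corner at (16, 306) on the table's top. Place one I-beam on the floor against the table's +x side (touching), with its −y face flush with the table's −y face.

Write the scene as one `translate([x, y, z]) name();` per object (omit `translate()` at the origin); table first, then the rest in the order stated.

table();
translate([16, 306, 727]) ladder();
translate([717, 0, 0]) I_beam();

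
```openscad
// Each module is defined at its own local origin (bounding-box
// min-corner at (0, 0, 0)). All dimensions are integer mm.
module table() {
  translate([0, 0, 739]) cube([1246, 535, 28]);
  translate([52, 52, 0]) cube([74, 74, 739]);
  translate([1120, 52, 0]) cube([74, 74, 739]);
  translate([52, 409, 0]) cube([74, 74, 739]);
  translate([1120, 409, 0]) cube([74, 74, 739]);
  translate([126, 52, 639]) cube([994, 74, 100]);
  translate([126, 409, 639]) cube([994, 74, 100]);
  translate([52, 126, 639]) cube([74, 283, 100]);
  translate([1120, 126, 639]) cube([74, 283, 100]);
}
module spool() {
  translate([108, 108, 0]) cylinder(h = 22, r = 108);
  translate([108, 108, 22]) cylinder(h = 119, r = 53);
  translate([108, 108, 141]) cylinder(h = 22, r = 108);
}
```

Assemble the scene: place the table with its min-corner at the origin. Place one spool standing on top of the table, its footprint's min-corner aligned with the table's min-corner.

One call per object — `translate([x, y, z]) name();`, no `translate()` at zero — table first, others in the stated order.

table();
translate([0, 0, 767]) spool();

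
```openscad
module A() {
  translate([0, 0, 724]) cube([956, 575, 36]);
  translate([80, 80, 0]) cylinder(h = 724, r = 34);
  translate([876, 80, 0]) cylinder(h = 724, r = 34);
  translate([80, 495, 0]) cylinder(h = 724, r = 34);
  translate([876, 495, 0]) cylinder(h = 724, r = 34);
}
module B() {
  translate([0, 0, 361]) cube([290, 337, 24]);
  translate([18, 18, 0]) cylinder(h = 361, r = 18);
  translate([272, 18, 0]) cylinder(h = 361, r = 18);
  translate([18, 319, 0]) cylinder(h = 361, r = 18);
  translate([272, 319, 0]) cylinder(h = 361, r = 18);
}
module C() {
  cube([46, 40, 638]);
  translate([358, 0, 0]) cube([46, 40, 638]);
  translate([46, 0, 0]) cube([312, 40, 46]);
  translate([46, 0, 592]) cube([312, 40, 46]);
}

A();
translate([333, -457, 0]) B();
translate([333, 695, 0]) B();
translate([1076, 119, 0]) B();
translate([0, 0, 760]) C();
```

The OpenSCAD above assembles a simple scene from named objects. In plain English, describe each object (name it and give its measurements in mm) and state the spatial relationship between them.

A is a table with a 956×575 mm rectangular top, 36 mm thick, top surface at z = 760 mm, supported by four round legs of 68 mm diameter, each leg's bounding box inset 46 mm from the nearest pair of top edges, running from the floor.

B is a four-legged stool. The seat is a 290×337×24 mm slab whose top surface is at z = 385 mm; four round legs, each 36 mm in diameter, run from the floor (z = 0) to the underside of the seat, each leg's axis is inset half a diameter from the nearest pair of seat edges (so the leg's bounding box is flush with the corner).

C is a rectangular picture frame lying in the x–z plane (depth along y). The opening is 312 mm wide (x) by 546 mm tall (z), surrounded by a border 46 mm wide on all four sides. The frame is 40 mm deep and is made of two full-height vertical stiles with two horizontal rails fitted between them.

Three stools sit around the table at the −y, +y, +x sides. The picture frame is on top of the table.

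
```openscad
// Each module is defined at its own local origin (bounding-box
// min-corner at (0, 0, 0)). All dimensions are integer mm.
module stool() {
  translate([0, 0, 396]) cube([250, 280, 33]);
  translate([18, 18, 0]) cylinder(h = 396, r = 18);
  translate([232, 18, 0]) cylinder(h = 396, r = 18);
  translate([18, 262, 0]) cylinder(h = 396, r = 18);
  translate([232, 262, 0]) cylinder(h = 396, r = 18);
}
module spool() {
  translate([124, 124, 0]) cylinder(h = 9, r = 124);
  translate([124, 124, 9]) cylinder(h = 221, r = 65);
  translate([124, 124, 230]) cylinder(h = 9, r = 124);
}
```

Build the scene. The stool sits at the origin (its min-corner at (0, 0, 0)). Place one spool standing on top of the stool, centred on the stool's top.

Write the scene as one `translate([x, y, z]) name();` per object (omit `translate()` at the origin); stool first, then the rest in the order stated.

stool();
translate([1, 16, 429]) spool();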